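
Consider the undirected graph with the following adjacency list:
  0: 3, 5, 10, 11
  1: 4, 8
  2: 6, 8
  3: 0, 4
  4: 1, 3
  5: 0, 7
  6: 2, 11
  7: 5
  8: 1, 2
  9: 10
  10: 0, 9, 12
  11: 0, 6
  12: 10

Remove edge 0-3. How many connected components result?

1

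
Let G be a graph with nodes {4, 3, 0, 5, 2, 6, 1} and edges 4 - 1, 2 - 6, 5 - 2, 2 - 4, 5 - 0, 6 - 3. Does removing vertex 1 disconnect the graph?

Deleting 1 leaves 1 component (was 1), so 1 is not a cut vertex.

No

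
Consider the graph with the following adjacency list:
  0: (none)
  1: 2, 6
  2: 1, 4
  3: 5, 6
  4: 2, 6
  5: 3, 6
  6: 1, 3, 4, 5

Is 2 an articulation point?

Deleting 2 leaves 2 components (was 2), so 2 is not a cut vertex.

No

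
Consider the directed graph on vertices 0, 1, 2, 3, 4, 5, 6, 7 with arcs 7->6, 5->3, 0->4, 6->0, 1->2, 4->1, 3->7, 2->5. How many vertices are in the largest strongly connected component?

{0, 1, 2, 3, 4, 5, 6, 7} are all mutually reachable — one SCC of size 8.
The largest has 8 vertices.

8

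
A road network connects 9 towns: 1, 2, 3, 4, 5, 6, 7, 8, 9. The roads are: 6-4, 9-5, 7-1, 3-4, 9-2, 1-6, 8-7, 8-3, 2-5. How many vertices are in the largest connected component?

6

Starting from 2 we can reach 2, 5, 9. That is one component of size 3.
Starting from 1 we can reach 1, 3, 4, 6, 7, 8. That is one component of size 6.
The largest has 6 vertices.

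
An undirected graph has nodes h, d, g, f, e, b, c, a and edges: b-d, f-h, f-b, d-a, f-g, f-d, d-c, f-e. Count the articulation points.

2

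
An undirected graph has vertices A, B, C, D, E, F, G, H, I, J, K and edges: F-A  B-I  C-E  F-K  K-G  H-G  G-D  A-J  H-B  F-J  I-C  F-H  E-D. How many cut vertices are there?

Removing F increases the component count from 1 to 2, so F is a cut vertex.
By contrast removing H leaves 1 component; it is not a cut vertex. No other vertex is a cut vertex either.

1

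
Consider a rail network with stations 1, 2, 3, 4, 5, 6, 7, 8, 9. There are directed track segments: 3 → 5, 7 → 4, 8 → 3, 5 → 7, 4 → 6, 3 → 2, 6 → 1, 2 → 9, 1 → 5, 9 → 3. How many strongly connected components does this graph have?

3

{1, 4, 5, 6, 7} are all mutually reachable — one SCC of size 5.
{2, 3, 9} are all mutually reachable — one SCC of size 3.
{8} is an SCC by itself.
That gives 3 strongly connected components.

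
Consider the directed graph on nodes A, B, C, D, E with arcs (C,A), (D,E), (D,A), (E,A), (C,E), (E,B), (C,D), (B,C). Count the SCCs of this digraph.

2

{B, C, D, E} are all mutually reachable — one SCC of size 4.
{A} is an SCC by itself.
That gives 2 strongly connected components.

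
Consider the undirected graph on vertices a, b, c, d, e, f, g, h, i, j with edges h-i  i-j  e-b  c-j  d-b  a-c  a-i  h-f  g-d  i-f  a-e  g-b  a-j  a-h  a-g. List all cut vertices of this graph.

Removing a increases the component count from 1 to 2, so a is a cut vertex.
By contrast removing b leaves 1 component; it is not a cut vertex. No other vertex is a cut vertex either.

a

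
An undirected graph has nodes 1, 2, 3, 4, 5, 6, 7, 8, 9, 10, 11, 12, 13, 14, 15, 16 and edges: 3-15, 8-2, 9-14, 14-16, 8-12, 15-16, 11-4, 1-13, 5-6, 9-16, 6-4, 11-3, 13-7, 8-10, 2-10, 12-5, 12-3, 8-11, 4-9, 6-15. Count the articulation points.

Removing 8 increases the component count from 2 to 3, so 8 is a cut vertex.
Removing 13 increases the component count from 2 to 3, so 13 is a cut vertex.
By contrast removing 6 leaves 2 components; it is not a cut vertex. No other vertex is a cut vertex either.

2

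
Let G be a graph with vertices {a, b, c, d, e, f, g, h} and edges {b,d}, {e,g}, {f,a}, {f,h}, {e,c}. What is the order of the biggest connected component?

Starting from b we can reach b, d. That is one component of size 2.
Starting from c we can reach c, e, g. That is one component of size 3.
Starting from a we can reach a, f, h. That is one component of size 3.
The largest has 3 vertices.

3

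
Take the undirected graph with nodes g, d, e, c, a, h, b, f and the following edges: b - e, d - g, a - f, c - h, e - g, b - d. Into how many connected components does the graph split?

3

Starting from a we can reach a, f. That is one component of size 2.
Starting from c we can reach c, h. That is one component of size 2.
Starting from b we can reach b, d, e, g. That is one component of size 4.
Total: 3 components.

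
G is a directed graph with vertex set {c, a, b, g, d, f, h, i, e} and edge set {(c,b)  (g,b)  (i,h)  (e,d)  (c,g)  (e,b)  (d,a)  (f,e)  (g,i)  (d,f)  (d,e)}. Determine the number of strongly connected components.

7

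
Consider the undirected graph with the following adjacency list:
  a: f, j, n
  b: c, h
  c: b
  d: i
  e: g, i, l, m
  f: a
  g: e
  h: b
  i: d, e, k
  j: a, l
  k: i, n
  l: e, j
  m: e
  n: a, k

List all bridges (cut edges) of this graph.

The edges on the cycle i-e-l-j-a-n-k-i are not bridges since each lies on that cycle.
But removing f-a disconnects f from a; removing e-g disconnects e from g; removing c-b disconnects c from b; removing m-e disconnects m from e — these are bridges.
In total 6 edges are bridges.

a-f, b-c, b-h, d-i, e-g, e-m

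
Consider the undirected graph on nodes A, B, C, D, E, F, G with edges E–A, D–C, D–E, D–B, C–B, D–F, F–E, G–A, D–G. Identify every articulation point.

Removing D increases the component count from 1 to 2, so D is a cut vertex.
By contrast removing F leaves 1 component; it is not a cut vertex. No other vertex is a cut vertex either.

D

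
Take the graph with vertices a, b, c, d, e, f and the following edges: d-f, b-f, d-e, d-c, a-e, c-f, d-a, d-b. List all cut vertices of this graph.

d

Removing d increases the component count from 1 to 2, so d is a cut vertex.
By contrast removing f leaves 1 component; it is not a cut vertex. No other vertex is a cut vertex either.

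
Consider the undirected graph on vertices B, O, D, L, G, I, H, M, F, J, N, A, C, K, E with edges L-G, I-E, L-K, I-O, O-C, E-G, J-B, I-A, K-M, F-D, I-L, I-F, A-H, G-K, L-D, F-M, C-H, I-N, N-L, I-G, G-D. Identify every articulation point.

I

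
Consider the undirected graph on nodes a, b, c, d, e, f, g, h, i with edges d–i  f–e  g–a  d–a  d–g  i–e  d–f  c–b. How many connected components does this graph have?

3

h is isolated — a component by itself.
Starting from b we can reach b, c. That is one component of size 2.
Starting from a we can reach a, d, e, f, g, i. That is one component of size 6.
Total: 3 components.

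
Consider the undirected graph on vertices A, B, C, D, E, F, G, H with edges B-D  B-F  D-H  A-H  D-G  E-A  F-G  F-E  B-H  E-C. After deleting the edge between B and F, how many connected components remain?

1

B and F are still connected via B-D-G-F, so the component count stays at 1.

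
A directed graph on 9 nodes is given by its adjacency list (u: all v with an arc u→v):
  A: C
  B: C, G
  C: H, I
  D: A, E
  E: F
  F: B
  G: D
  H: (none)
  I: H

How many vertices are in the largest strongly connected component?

5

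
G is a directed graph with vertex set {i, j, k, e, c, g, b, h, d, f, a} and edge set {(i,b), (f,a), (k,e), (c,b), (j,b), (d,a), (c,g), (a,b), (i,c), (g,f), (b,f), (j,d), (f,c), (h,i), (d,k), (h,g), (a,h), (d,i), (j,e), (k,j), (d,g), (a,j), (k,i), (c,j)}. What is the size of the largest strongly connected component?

10

{a, b, c, d, f, g, h, i, j, k} are all mutually reachable — one SCC of size 10.
{e} is an SCC by itself.
The largest has 10 vertices.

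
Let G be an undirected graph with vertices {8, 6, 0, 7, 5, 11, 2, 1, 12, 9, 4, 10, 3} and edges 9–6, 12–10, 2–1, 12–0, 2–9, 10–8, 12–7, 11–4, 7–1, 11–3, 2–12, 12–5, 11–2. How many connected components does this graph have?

1

Starting from 0 we can reach 0, 1, 2, 3, 4, 5, 6, 7, 8, 9, 10, 11, 12. That is one component of size 13.
Total: 1 component.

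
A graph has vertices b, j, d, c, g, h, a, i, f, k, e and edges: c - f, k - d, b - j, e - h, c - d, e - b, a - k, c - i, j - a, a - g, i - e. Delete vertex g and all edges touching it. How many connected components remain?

With g gone, the remaining components are: {a, b, c, d, e, f, h, i, j, k}.
That is 1 component.

1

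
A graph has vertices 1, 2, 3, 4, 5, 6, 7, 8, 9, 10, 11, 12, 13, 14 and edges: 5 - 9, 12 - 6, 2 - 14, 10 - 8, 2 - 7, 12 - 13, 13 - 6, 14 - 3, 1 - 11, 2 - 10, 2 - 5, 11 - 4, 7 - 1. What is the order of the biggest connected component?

11

Starting from 6 we can reach 6, 12, 13. That is one component of size 3.
Starting from 1 we can reach 1, 2, 3, 4, 5, 7, 8, 9, 10, 11, 14. That is one component of size 11.
The largest has 11 vertices.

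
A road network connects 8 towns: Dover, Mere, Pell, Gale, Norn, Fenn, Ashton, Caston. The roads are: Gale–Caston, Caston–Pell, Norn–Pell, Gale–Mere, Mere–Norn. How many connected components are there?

4

Dover is isolated — a component by itself.
Ashton is isolated — a component by itself.
Fenn is isolated — a component by itself.
Starting from Gale we can reach Gale, Mere, Norn, Pell, Caston. That is one component of size 5.
Total: 4 components.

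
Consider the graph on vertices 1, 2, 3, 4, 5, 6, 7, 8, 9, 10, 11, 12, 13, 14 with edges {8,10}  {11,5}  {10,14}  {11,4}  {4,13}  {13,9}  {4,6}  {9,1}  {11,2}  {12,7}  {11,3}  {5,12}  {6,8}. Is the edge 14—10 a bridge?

Removing 14—10 leaves no path between 14 and 10: the component count goes from 1 to 2. So it is a bridge.

Yes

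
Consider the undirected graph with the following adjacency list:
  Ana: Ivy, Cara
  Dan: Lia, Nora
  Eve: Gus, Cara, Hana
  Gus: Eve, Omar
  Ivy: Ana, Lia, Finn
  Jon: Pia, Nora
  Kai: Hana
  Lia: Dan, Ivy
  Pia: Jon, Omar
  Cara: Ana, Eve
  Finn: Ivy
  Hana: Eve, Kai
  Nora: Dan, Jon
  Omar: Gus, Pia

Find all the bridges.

The edges on the cycle Dan-Nora-Jon-Pia-Omar-Gus-Eve-Cara-Ana-Ivy-Lia-Dan are not bridges since each lies on that cycle.
But removing Hana-Kai disconnects Hana from Kai; removing Ivy-Finn disconnects Ivy from Finn; removing Hana-Eve disconnects Hana from Eve — these are bridges.

Eve-Hana, Finn-Ivy, Hana-Kai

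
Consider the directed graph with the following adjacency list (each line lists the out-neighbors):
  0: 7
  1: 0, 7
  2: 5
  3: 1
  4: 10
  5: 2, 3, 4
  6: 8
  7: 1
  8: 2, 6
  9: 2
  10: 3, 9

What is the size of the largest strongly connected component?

{2, 4, 5, 9, 10} are all mutually reachable — one SCC of size 5.
{0, 1, 7} are all mutually reachable — one SCC of size 3.
{6, 8} are all mutually reachable — one SCC of size 2.
{3} is an SCC by itself.
The largest has 5 vertices.

5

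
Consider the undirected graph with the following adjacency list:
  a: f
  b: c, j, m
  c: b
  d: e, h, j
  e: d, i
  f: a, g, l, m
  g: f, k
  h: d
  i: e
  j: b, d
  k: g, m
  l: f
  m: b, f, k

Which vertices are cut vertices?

b, d, e, f, j, m

Removing b increases the component count from 1 to 3, so b is a cut vertex.
Removing d increases the component count from 1 to 3, so d is a cut vertex.
Removing e increases the component count from 1 to 2, so e is a cut vertex.
Likewise f, j, m are cut vertices.
By contrast removing g leaves 1 component; it is not a cut vertex. No other vertex is a cut vertex either.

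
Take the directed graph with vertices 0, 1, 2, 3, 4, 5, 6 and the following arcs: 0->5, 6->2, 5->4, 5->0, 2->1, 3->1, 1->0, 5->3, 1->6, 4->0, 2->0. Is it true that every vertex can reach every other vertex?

Yes

From 3 we can reach every vertex (0, 1, 2, 3, 4, 5, 6), and every vertex can reach 3 (0, 1, 2, 3, 4, 5, 6). So the whole graph is one strongly connected component.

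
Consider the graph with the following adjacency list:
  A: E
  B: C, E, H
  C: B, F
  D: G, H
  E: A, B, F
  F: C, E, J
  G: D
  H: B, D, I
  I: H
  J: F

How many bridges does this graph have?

The edges on the cycle B-E-F-C-B are not bridges since each lies on that cycle.
But removing D-H disconnects D from H; removing E-A disconnects E from A; removing B-H disconnects B from H; removing F-J disconnects F from J — these are bridges.
In total 6 edges are bridges.

6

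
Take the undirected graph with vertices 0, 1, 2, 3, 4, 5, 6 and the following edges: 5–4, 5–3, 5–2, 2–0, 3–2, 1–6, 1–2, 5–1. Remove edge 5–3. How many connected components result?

1

5 and 3 are still connected via 5-2-3, so the component count stays at 1.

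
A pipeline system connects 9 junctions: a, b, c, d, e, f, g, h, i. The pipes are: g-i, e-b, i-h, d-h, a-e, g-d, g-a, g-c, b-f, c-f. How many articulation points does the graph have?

1

Removing g increases the component count from 1 to 2, so g is a cut vertex.
By contrast removing h leaves 1 component; it is not a cut vertex. No other vertex is a cut vertex either.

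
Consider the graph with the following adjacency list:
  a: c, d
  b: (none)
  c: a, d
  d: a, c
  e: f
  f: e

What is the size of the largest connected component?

b is isolated — a component by itself.
Starting from e we can reach e, f. That is one component of size 2.
Starting from a we can reach a, c, d. That is one component of size 3.
The largest has 3 vertices.

3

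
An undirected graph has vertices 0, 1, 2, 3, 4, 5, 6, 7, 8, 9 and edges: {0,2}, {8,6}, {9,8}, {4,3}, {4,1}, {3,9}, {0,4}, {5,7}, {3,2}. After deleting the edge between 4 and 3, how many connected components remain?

4 and 3 are still connected via 4-0-2-3, so the component count stays at 2.

2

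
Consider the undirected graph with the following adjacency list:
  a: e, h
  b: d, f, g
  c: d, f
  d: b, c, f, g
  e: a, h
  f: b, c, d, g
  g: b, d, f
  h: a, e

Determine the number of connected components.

2

Starting from a we can reach a, e, h. That is one component of size 3.
Starting from b we can reach b, c, d, f, g. That is one component of size 5.
Total: 2 components.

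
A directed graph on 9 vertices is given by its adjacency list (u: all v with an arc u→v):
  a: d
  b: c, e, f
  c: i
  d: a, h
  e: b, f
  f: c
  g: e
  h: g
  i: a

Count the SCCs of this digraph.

{a, b, c, d, e, f, g, h, i} are all mutually reachable — one SCC of size 9.
That gives 1 strongly connected component.

1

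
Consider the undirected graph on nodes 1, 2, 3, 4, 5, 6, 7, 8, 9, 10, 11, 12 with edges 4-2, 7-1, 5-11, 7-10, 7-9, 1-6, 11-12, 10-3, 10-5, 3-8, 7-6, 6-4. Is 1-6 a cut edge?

After removing 1-6, the path 1-7-6 still connects them, so the edge is not a bridge.

No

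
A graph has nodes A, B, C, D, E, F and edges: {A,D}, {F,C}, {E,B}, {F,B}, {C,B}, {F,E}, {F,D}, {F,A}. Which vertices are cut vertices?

F

Removing F increases the component count from 1 to 2, so F is a cut vertex.
By contrast removing B leaves 1 component; it is not a cut vertex. No other vertex is a cut vertex either.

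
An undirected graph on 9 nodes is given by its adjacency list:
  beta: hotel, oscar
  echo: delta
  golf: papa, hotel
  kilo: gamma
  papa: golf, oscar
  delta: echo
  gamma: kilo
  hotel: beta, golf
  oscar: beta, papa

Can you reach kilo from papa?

No

The component containing papa is {beta, golf, papa, hotel, oscar}, and kilo is not in it.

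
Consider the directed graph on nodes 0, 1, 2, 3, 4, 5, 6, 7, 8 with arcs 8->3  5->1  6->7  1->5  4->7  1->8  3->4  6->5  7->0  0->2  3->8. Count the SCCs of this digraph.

7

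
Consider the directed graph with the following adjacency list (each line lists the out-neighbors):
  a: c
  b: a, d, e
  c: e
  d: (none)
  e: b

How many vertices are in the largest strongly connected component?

4

{a, b, c, e} are all mutually reachable — one SCC of size 4.
{d} is an SCC by itself.
The largest has 4 vertices.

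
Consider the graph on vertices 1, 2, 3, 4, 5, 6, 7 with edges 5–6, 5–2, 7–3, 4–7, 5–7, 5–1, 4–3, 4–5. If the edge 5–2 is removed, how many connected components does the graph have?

2

Before removal there is 1 component.
5–2 is a bridge — removing it separates 5's side from 2's side.
After removal: 2 components.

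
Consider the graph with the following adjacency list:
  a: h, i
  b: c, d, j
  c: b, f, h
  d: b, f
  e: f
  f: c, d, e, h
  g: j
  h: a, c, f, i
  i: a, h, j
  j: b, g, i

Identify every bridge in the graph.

The edges on the cycle i-h-a-i are not bridges since each lies on that cycle.
But removing f-e disconnects f from e; removing g-j disconnects g from j — these are bridges.

e-f, g-j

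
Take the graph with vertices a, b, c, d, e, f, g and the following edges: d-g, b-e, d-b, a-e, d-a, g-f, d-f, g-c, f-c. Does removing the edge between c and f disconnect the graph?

No

After removing c-f, the path c-g-f still connects them, so the edge is not a bridge.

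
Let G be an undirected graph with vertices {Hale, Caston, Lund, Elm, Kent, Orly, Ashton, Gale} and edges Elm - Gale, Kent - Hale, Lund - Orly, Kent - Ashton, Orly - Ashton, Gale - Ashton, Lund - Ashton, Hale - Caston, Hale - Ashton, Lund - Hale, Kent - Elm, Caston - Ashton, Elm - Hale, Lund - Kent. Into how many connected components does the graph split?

1

Starting from Elm we can reach Elm, Gale, Hale, Kent, Lund, Orly, Ashton, Caston. That is one component of size 8.
Total: 1 component.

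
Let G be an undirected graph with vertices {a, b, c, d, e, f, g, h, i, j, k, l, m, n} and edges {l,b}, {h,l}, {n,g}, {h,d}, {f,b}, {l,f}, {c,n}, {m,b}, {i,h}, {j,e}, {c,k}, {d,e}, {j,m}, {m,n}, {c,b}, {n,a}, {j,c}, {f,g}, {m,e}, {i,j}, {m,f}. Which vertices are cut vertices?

c, n

Removing c increases the component count from 1 to 2, so c is a cut vertex.
Removing n increases the component count from 1 to 2, so n is a cut vertex.
By contrast removing e leaves 1 component; it is not a cut vertex. No other vertex is a cut vertex either.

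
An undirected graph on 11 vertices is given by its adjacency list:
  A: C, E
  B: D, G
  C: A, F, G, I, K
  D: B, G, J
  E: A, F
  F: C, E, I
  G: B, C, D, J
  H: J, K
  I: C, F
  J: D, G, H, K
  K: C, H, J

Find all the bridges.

none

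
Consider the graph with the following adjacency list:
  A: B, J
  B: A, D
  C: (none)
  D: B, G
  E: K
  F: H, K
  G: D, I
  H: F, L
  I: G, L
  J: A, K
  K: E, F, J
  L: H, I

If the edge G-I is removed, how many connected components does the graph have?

2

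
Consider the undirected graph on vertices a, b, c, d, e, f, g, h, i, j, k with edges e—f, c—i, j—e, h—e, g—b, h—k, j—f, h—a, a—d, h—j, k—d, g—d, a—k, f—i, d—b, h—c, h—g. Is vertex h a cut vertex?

Yes

Deleting h raises the number of components from 1 to 2, so h is a cut vertex.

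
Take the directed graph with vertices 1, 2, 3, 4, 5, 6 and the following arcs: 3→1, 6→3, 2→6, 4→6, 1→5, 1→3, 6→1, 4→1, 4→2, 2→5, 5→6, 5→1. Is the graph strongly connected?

No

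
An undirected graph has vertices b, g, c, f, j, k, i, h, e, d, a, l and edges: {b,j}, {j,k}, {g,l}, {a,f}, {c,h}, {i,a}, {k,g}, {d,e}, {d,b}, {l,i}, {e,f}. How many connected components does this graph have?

2

Starting from c we can reach c, h. That is one component of size 2.
Starting from a we can reach a, b, d, e, f, g, i, j, k, l. That is one component of size 10.
Total: 2 components.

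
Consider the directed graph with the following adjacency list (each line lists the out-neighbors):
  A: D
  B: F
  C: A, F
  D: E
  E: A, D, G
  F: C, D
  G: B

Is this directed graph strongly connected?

Yes

From D we can reach every vertex (A, B, C, D, E, F, G), and every vertex can reach D (A, B, C, D, E, F, G). So the whole graph is one strongly connected component.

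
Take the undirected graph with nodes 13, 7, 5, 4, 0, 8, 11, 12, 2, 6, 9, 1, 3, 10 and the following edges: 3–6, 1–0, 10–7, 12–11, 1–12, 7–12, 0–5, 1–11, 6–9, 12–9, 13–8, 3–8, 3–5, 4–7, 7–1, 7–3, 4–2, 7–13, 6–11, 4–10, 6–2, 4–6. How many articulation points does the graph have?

0

Removing 6, for instance, still leaves 1 component. No single vertex removal increases the component count — the graph has no articulation points.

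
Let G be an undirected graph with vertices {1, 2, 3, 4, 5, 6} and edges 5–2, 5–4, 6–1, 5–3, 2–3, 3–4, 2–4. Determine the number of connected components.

2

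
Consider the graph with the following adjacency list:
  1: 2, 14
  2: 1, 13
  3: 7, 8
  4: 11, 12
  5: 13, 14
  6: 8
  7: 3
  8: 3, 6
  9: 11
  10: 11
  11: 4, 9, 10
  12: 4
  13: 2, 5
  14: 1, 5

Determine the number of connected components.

3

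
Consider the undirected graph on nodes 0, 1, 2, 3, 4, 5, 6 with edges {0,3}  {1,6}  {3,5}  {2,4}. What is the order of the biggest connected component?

3

Starting from 2 we can reach 2, 4. That is one component of size 2.
Starting from 1 we can reach 1, 6. That is one component of size 2.
Starting from 0 we can reach 0, 3, 5. That is one component of size 3.
The largest has 3 vertices.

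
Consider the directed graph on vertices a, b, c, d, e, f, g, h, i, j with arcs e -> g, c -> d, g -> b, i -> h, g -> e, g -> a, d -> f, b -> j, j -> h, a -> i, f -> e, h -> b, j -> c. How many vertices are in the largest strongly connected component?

10

{a, b, c, d, e, f, g, h, i, j} are all mutually reachable — one SCC of size 10.
The largest has 10 vertices.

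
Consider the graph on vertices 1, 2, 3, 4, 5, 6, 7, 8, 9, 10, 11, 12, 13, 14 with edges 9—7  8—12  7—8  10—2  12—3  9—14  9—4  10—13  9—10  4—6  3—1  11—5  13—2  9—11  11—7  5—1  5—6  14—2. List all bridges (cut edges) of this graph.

The edges on the cycle 10-13-2-10 are not bridges since each lies on that cycle.
Every edge lies on some cycle, so there are no bridges.

none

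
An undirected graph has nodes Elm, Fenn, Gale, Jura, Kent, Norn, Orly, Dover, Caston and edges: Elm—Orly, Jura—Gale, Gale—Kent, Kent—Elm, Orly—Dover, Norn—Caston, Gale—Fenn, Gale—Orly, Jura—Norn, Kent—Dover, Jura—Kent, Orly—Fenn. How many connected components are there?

1

Starting from Elm we can reach Elm, Fenn, Gale, Jura, Kent, Norn, Orly, Dover, Caston. That is one component of size 9.
Total: 1 component.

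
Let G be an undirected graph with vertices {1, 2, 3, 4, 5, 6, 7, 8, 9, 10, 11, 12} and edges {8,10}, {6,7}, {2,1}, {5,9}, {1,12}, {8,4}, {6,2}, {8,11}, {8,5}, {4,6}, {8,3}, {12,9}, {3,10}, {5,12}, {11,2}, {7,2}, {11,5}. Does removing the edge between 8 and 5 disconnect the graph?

After removing 8-5, the path 8-11-5 still connects them, so the edge is not a bridge.

No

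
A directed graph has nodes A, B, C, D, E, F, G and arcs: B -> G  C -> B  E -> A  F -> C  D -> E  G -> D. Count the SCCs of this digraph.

7

{B} is an SCC by itself.
{F} is an SCC by itself.
{D} is an SCC by itself.
{A} is an SCC by itself.
{C} is an SCC by itself.
(and 2 more singleton SCCs)
That gives 7 strongly connected components.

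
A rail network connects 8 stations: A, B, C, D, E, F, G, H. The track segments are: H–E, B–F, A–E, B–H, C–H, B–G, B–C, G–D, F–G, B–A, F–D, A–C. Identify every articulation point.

Removing B increases the component count from 1 to 2, so B is a cut vertex.
By contrast removing A leaves 1 component; it is not a cut vertex. No other vertex is a cut vertex either.

B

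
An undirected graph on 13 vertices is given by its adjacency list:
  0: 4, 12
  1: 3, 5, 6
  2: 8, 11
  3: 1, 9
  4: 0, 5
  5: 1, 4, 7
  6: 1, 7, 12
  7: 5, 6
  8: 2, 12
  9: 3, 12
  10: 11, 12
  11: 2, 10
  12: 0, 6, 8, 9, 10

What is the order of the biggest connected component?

13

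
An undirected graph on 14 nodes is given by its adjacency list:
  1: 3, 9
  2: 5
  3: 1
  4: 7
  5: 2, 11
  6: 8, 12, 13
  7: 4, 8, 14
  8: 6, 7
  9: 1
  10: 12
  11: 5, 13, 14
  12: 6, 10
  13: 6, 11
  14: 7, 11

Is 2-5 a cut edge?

Removing 2-5 leaves no path between 2 and 5: the component count goes from 2 to 3. So it is a bridge.

Yes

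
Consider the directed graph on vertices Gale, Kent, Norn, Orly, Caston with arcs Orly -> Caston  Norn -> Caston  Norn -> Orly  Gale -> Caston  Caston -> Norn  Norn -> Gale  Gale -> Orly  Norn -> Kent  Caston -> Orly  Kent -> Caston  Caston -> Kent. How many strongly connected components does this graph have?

{Gale, Kent, Norn, Orly, Caston} are all mutually reachable — one SCC of size 5.
That gives 1 strongly connected component.

1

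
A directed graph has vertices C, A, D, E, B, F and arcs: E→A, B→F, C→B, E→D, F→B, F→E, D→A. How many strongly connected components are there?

{B, F} are all mutually reachable — one SCC of size 2.
{D} is an SCC by itself.
{A} is an SCC by itself.
{C} is an SCC by itself.
{E} is an SCC by itself.
That gives 5 strongly connected components.

5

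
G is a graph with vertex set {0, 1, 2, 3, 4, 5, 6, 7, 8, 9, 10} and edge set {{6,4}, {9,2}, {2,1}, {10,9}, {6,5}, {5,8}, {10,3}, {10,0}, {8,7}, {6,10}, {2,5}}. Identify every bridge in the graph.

0-10, 1-2, 10-3, 4-6, 5-8, 7-8

The edges on the cycle 6-10-9-2-5-6 are not bridges since each lies on that cycle.
But removing 10–3 disconnects 10 from 3; removing 5–8 disconnects 5 from 8; removing 2–1 disconnects 2 from 1; removing 10–0 disconnects 10 from 0 — these are bridges.
In total 6 edges are bridges.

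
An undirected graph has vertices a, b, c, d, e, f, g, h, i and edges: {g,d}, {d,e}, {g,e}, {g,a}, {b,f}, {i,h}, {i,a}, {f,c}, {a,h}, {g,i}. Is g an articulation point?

Deleting g raises the number of components from 2 to 3, so g is a cut vertex.

Yes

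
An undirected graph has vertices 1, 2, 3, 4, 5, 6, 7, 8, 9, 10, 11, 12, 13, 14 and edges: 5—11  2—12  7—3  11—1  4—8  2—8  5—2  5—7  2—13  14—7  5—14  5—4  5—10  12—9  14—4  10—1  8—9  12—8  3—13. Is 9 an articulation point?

Deleting 9 leaves 2 components (was 2), so 9 is not a cut vertex.

No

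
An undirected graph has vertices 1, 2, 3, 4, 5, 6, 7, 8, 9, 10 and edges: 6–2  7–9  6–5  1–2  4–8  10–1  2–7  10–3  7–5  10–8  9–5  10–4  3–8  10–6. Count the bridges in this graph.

The edges on the cycle 10-3-8-10 are not bridges since each lies on that cycle.
Every edge lies on some cycle, so there are no bridges.

0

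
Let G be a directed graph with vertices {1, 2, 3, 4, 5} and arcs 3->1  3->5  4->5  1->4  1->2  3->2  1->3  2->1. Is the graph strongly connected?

No

There is no directed path from 5 to 3, so the graph is not strongly connected.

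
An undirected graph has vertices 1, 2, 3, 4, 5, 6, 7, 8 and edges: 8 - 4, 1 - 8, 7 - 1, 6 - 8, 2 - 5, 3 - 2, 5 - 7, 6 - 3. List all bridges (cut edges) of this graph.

4-8

The edges on the cycle 6-3-2-5-7-1-8-6 are not bridges since each lies on that cycle.
But removing 8 - 4 disconnects 8 from 4 — this is a bridge.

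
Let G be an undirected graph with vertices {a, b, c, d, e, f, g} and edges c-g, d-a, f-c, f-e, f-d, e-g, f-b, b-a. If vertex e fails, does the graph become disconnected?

Deleting e leaves 1 component (was 1) (its neighbors f, g remain connected to each other), so e is not a cut vertex.

No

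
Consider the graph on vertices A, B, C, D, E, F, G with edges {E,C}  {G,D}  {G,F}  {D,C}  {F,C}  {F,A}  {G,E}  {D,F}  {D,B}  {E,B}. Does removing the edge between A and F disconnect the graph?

Yes

Removing A—F leaves no path between A and F: the component count goes from 1 to 2. So it is a bridge.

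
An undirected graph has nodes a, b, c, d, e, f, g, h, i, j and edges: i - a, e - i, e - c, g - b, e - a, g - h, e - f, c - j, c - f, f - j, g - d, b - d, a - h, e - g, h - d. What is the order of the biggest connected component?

10

Starting from a we can reach a, b, c, d, e, f, g, h, i, j. That is one component of size 10.
The largest has 10 vertices.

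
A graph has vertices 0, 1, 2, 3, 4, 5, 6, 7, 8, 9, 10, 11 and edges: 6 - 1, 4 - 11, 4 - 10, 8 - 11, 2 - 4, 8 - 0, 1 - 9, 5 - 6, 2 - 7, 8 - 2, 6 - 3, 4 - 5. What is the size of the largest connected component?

Starting from 0 we can reach 0, 1, 2, 3, 4, 5, 6, 7, 8, 9, 10, 11. That is one component of size 12.
The largest has 12 vertices.

12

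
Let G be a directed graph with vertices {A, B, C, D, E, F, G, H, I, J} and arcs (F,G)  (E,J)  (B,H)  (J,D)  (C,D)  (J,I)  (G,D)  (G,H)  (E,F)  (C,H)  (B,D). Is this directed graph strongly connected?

No

There is no directed path from G to J, so the graph is not strongly connected.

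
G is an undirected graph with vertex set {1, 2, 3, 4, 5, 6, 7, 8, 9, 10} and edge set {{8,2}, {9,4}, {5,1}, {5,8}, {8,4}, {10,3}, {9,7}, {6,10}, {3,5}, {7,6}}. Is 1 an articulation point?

No

Deleting 1 leaves 1 component (was 1), so 1 is not a cut vertex.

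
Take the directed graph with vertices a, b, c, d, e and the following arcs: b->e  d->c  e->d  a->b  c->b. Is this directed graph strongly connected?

There is no directed path from e to a, so the graph is not strongly connected.

No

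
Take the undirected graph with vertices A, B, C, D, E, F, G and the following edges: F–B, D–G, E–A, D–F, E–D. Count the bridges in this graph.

removing D–G disconnects D from G; removing F–D disconnects F from D; removing F–B disconnects F from B; removing D–E disconnects D from E — these are bridges.
In total 5 edges are bridges.

5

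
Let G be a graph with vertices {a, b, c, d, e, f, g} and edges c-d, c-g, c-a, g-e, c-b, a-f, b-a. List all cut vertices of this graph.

Removing a increases the component count from 1 to 2, so a is a cut vertex.
Removing c increases the component count from 1 to 3, so c is a cut vertex.
Removing g increases the component count from 1 to 2, so g is a cut vertex.
By contrast removing d leaves 1 component; it is not a cut vertex. No other vertex is a cut vertex either.

a, c, g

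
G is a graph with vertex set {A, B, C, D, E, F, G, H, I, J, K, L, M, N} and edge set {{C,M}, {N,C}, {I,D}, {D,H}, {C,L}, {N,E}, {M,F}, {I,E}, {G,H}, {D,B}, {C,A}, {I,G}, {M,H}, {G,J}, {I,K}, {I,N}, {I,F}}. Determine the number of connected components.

Starting from A we can reach A, B, C, D, E, F, G, H, I, J, K, L, M, N. That is one component of size 14.
Total: 1 component.

1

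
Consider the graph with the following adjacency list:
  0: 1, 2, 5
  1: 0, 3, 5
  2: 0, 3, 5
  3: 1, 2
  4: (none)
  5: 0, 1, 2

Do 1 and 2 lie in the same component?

Yes

From 1 we can reach 0, 1, 2, 3, 5, which includes 2.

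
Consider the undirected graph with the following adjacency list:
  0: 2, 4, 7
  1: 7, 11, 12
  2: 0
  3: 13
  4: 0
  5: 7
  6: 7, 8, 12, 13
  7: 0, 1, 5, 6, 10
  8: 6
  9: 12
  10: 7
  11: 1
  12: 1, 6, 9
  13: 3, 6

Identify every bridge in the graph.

0-2, 0-4, 0-7, 1-11, 10-7, 12-9, 13-3, 13-6, 5-7, 6-8

The edges on the cycle 12-6-7-1-12 are not bridges since each lies on that cycle.
But removing 12-9 disconnects 12 from 9; removing 6-8 disconnects 6 from 8; removing 7-0 disconnects 7 from 0; removing 11-1 disconnects 11 from 1 — these are bridges.
In total 10 edges are bridges.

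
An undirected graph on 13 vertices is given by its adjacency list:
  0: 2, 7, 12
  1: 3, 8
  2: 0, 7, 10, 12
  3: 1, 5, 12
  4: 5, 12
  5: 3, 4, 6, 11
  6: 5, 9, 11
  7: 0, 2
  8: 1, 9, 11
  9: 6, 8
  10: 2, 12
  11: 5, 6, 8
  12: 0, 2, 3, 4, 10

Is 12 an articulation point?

Deleting 12 raises the number of components from 1 to 2, so 12 is a cut vertex.

Yes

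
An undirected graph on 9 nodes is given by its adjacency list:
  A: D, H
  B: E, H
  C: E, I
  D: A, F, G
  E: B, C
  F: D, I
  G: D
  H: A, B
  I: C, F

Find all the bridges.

D-G

The edges on the cycle I-F-D-A-H-B-E-C-I are not bridges since each lies on that cycle.
But removing G-D disconnects G from D — this is a bridge.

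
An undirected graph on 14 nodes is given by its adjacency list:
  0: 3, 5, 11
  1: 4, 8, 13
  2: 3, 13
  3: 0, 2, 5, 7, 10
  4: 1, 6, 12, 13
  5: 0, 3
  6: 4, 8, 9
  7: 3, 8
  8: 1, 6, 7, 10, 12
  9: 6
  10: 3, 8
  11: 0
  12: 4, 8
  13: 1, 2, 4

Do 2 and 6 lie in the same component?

From 2 we can reach 0, 1, 2, 3, 4, 5, 6, 7, 8, 9, 10, 11, 12, 13, which includes 6.

Yes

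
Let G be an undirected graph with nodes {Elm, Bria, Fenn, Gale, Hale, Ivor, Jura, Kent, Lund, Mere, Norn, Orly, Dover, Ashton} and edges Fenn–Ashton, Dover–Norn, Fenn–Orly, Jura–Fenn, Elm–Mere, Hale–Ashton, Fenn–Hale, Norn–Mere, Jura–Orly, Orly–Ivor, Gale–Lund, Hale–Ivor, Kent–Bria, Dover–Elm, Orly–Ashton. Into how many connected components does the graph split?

4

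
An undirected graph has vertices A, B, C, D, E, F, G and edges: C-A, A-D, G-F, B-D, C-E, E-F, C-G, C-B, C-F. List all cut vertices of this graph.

C

Removing C increases the component count from 1 to 2, so C is a cut vertex.
By contrast removing F leaves 1 component; it is not a cut vertex. No other vertex is a cut vertex either.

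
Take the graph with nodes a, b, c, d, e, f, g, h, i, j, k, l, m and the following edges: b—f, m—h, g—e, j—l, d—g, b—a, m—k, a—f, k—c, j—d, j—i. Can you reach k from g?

No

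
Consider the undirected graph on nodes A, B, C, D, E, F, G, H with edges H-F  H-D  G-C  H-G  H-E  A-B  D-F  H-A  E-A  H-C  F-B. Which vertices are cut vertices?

Removing H increases the component count from 1 to 2, so H is a cut vertex.
By contrast removing G leaves 1 component; it is not a cut vertex. No other vertex is a cut vertex either.

H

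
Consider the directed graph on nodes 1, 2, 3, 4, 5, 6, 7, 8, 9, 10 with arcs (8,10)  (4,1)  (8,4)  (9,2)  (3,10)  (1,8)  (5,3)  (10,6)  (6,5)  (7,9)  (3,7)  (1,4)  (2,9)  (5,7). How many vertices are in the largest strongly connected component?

{3, 5, 6, 10} are all mutually reachable — one SCC of size 4.
{1, 4, 8} are all mutually reachable — one SCC of size 3.
{2, 9} are all mutually reachable — one SCC of size 2.
{7} is an SCC by itself.
The largest has 4 vertices.

4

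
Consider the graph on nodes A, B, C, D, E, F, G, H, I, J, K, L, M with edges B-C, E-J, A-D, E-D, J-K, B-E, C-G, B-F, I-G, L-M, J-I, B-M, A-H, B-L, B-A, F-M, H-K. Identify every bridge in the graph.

The edges on the cycle B-E-D-A-B are not bridges since each lies on that cycle.
Every edge lies on some cycle, so there are no bridges.

none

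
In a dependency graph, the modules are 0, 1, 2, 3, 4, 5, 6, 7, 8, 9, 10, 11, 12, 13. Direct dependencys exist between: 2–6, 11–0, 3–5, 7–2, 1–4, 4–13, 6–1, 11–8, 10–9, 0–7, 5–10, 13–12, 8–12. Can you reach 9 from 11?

No

The component containing 11 is {0, 1, 2, 4, 6, 7, 8, 11, 12, 13}, and 9 is not in it.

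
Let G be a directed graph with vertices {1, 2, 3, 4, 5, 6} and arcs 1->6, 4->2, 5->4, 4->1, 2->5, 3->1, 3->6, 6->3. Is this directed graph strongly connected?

No

There is no directed path from 1 to 2, so the graph is not strongly connected.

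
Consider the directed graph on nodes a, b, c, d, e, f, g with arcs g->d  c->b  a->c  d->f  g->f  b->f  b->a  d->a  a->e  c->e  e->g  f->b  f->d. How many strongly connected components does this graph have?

{a, b, c, d, e, f, g} are all mutually reachable — one SCC of size 7.
That gives 1 strongly connected component.

1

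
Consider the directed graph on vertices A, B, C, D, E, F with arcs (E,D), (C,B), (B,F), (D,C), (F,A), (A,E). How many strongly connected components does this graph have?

{A, B, C, D, E, F} are all mutually reachable — one SCC of size 6.
That gives 1 strongly connected component.

1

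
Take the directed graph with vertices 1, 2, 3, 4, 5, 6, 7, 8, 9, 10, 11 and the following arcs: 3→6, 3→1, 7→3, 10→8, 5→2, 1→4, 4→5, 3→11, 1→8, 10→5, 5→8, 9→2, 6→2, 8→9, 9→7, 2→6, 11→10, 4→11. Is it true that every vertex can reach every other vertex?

No

There is no directed path from 6 to 4, so the graph is not strongly connected.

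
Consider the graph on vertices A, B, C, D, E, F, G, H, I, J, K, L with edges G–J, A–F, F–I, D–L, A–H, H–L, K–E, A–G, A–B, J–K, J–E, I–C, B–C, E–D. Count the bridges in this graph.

0

The edges on the cycle J-K-E-J are not bridges since each lies on that cycle.
Every edge lies on some cycle, so there are no bridges.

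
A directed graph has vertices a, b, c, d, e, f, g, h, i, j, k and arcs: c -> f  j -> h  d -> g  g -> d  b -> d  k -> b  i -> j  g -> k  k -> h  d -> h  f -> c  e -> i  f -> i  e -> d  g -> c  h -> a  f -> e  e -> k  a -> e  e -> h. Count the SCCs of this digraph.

1

{a, b, c, d, e, f, g, h, i, j, k} are all mutually reachable — one SCC of size 11.
That gives 1 strongly connected component.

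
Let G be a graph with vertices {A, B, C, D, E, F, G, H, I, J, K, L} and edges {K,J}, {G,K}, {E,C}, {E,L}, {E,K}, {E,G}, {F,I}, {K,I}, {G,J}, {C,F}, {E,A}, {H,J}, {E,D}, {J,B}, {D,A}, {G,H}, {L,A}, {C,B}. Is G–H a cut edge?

After removing G–H, the path G-J-H still connects them, so the edge is not a bridge.

No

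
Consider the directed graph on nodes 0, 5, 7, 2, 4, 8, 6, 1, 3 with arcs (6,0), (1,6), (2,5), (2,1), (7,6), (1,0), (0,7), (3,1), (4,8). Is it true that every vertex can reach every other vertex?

There is no directed path from 6 to 8, so the graph is not strongly connected.

No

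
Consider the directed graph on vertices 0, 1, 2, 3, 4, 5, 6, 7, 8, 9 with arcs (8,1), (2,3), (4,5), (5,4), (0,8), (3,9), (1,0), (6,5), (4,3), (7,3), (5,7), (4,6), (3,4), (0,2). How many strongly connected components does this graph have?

4

{3, 4, 5, 6, 7} are all mutually reachable — one SCC of size 5.
{0, 1, 8} are all mutually reachable — one SCC of size 3.
{2} is an SCC by itself.
{9} is an SCC by itself.
That gives 4 strongly connected components.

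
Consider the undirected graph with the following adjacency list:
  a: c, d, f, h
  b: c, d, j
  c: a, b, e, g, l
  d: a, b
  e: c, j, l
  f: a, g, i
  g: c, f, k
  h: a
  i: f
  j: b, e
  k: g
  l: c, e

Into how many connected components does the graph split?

1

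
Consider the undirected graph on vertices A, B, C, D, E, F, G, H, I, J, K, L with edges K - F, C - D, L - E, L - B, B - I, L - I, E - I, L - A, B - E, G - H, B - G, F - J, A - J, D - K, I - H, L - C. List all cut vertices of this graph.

Removing L increases the component count from 1 to 2, so L is a cut vertex.
By contrast removing C leaves 1 component; it is not a cut vertex. No other vertex is a cut vertex either.

L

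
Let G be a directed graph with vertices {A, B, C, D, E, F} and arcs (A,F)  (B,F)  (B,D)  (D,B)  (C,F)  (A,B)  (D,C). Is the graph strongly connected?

There is no directed path from A to E, so the graph is not strongly connected.

No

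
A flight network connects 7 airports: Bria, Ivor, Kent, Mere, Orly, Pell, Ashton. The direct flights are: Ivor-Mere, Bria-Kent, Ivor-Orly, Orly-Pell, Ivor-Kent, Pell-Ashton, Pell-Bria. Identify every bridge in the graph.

The edges on the cycle Ivor-Orly-Pell-Bria-Kent-Ivor are not bridges since each lies on that cycle.
But removing Pell-Ashton disconnects Pell from Ashton; removing Ivor-Mere disconnects Ivor from Mere — these are bridges.

Ashton-Pell, Ivor-Mere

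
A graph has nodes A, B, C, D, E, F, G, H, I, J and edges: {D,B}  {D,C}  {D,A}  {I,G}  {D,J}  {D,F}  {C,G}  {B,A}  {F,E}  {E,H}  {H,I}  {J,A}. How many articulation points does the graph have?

Removing D increases the component count from 1 to 2, so D is a cut vertex.
By contrast removing E leaves 1 component; it is not a cut vertex. No other vertex is a cut vertex either.

1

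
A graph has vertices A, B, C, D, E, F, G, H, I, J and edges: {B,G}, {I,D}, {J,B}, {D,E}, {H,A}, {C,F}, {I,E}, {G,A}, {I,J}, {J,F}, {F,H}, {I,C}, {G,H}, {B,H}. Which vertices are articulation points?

Removing I increases the component count from 1 to 2, so I is a cut vertex.
By contrast removing H leaves 1 component; it is not a cut vertex. No other vertex is a cut vertex either.

I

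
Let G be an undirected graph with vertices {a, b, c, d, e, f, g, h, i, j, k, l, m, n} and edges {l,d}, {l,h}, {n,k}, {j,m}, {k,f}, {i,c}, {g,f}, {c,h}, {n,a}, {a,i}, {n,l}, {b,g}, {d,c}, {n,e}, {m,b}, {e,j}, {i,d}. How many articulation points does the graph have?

Removing n increases the component count from 1 to 2, so n is a cut vertex.
By contrast removing i leaves 1 component; it is not a cut vertex. No other vertex is a cut vertex either.

1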